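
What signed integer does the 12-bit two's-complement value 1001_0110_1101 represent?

-1683

MSB is 1, so the value is negative.
Unsigned reading: 2413. Subtract 2^12 = 4096: 2413 − 4096 = -1683.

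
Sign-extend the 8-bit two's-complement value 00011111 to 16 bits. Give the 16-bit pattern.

0000000000011111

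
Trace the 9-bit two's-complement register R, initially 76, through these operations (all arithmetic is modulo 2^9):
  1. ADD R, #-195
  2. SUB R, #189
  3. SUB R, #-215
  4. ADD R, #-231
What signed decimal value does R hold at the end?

Start: R = 76 = 001001100.
R = 76 + (-195) = -119 = 110001001
R = -119 − 189 = -308; wraps to 204 = 011001100
R = 204 − (-215) = 419; wraps to -93 = 110100011
R = -93 + (-231) = -324; wraps to 188 = 010111100

188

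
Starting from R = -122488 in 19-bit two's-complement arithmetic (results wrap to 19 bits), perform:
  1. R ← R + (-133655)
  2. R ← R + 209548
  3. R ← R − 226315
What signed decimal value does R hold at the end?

251378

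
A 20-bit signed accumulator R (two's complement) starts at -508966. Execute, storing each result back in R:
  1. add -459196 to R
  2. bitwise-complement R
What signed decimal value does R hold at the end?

Start: R = -508966 = 10000011101111011010.
R = -508966 + (-459196) = -968162; wraps to 80414 = 00010011101000011110
R = NOT 00010011101000011110 = 11101100010111100001 = -80415

-80415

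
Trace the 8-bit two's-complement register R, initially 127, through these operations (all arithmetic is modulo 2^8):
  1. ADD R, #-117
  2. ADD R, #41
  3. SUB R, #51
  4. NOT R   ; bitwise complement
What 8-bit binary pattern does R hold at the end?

11111111

Start: R = 127 = 01111111.
R = 127 + (-117) = 10 = 00001010
R = 10 + 41 = 51 = 00110011
R = 51 − 51 = 0 = 00000000
R = NOT 00000000 = 11111111 = -1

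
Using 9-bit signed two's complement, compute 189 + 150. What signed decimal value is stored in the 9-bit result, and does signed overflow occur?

-173; overflow

189 → 010111101
150 → 010010110
  010111101
+ 010010110
= 101010011
Result 101010011: MSB = 1 → 339 − 512 = -173.
Both addends are non-negative but the stored result is negative: signed overflow. The true value 189 + 150 = 339 lies outside [-256, 255].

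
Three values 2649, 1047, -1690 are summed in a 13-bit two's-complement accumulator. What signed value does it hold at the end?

2649 + 1047 = 3696 (0111001110000)
3696 + (-1690) = 2006 (0011111010110)

2006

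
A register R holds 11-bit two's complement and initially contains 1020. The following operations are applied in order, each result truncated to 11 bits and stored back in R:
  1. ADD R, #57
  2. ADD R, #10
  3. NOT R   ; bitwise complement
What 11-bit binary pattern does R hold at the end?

Start: R = 1020 = 01111111100.
R = 1020 + 57 = 1077; wraps to -971 = 10000110101
R = -971 + 10 = -961 = 10000111111
R = NOT 10000111111 = 01111000000 = 960

01111000000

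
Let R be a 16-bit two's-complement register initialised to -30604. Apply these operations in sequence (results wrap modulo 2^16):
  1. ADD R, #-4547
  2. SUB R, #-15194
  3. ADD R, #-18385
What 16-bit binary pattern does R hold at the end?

Start: R = -30604 = 1000100001110100.
R = -30604 + (-4547) = -35151; wraps to 30385 = 0111011010110001
R = 30385 − (-15194) = 45579; wraps to -19957 = 1011001000001011
R = -19957 + (-18385) = -38342; wraps to 27194 = 0110101000111010

0110101000111010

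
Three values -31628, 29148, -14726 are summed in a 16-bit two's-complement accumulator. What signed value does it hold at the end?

-31628 + 29148 = -2480 (1111011001010000)
-2480 + (-14726) = -17206 (1011110011001010)

-17206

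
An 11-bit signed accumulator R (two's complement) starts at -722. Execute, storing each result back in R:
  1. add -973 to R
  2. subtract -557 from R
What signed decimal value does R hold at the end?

Start: R = -722 = 10100101110.
R = -722 + (-973) = -1695; wraps to 353 = 00101100001
R = 353 − (-557) = 910 = 01110001110

910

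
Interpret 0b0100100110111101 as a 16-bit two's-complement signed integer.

18877

MSB is 0, so the value is non-negative: 0100100110111101 = 18877.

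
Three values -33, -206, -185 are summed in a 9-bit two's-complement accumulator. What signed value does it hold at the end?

88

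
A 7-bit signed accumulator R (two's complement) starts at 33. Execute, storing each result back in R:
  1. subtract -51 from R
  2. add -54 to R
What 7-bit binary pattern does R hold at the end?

Start: R = 33 = 0100001.
R = 33 − (-51) = 84; wraps to -44 = 1010100
R = -44 + (-54) = -98; wraps to 30 = 0011110

0011110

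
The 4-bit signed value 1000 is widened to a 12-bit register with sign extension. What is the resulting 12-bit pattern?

111111111000

MSB of 1000 is 1; replicate it into the new high bits.
11111111|1000 → 111111111000 (still -8).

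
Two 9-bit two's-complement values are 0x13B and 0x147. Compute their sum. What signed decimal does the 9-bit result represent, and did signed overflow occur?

0x13B = 100111011 = -197 (signed)
0x147 = 101000111 = -185 (signed)
  100111011
+ 101000111
= 010000010  (discard carry-out 1)
Result 010000010: MSB = 0 → value 130.
Both addends are negative but the stored result is non-negative: signed overflow. The true value -197 + (-185) = -382 lies outside [-256, 255].

130; overflow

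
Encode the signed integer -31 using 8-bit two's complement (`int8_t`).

|-31| = 31 = 00011111 in 8 bits.
Invert the bits: 11100000. Add 1: 11100001.
Check: 11100001 reads as 225 − 256 = -31.

11100001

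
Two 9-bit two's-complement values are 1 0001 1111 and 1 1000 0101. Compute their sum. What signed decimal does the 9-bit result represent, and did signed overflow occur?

164; overflow

1 0001 1111 → 100011111 = -225 (signed)
1 1000 0101 → 110000101 = -123 (signed)
  100011111
+ 110000101
= 010100100  (discard carry-out 1)
Result 010100100: MSB = 0 → value 164.
Both addends are negative but the stored result is non-negative: signed overflow. The true value -225 + (-123) = -348 lies outside [-256, 255].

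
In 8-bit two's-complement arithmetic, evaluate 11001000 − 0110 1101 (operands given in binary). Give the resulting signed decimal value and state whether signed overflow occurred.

91; overflow

11001000 = -56 (signed)
0110 1101 → 01101101 = 109 (signed)
Subtract via negate-and-add: invert 01101101 + 1 = 10010011 (i.e. -109).
  11001000
+ 10010011
= 01011011  (discard carry-out 1)
Result 01011011: MSB = 0 → value 91.
Both addends (after negating the subtrahend) are negative but the stored result is non-negative: signed overflow. The true value -56 − 109 = -165 lies outside [-128, 127].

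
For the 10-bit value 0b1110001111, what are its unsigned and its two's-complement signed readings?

Unsigned: 1110001111 = 911.
Signed: MSB=1 → 911 − 1024 = -113.

unsigned = 911, signed = -113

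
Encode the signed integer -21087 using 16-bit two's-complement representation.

1010110110100001

|-21087| = 21087 = 0101001001011111 in 16 bits.
Invert the bits: 1010110110100000. Add 1: 1010110110100001.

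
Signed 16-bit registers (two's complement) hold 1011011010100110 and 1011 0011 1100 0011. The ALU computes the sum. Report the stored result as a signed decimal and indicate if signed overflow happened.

27241; overflow

1011011010100110 = -18778 (signed)
1011 0011 1100 0011 → 1011001111000011 = -19517 (signed)
  1011011010100110
+ 1011001111000011
= 0110101001101001  (discard carry-out 1)
Result 0110101001101001: MSB = 0 → value 27241.
Both addends are negative but the stored result is non-negative: signed overflow. The true value -18778 + (-19517) = -38295 lies outside [-32768, 32767].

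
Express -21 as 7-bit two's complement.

1101011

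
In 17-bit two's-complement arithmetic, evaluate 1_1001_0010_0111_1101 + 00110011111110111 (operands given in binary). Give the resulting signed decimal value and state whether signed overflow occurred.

1_1001_0010_0111_1101 → 11001001001111101 = -28035 (signed)
00110011111110111 = 26615 (signed)
  11001001001111101
+ 00110011111110111
= 11111101001110100
Result 11111101001110100: MSB = 1 → 129652 − 131072 = -1420.
Addends have opposite signs, so signed overflow cannot occur.

-1420; no overflow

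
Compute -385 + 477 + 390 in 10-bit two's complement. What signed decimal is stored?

-385 + 477 = 92 (0001011100)
92 + 390 = 482 (0111100010)

482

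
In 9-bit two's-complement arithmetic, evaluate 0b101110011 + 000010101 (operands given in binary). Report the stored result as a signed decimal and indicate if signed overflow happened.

-120; no overflow

0b101110011 → 101110011 = -141 (signed)
000010101 = 21 (signed)
  101110011
+ 000010101
= 110001000
Result 110001000: MSB = 1 → 392 − 512 = -120.
Addends have opposite signs, so signed overflow cannot occur.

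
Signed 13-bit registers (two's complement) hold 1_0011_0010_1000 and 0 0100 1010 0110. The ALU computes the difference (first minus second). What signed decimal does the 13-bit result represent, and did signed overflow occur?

1_0011_0010_1000 → 1001100101000 = -3288 (signed)
0 0100 1010 0110 → 0010010100110 = 1190 (signed)
Subtract via negate-and-add: invert 0010010100110 + 1 = 1101101011010 (i.e. -1190).
  1001100101000
+ 1101101011010
= 0111010000010  (discard carry-out 1)
Result 0111010000010: MSB = 0 → value 3714.
Both addends (after negating the subtrahend) are negative but the stored result is non-negative: signed overflow. The true value -3288 − 1190 = -4478 lies outside [-4096, 4095].

3714; overflow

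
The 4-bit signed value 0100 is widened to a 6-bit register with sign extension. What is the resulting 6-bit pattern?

MSB of 0100 is 0; replicate it into the new high bits.
00|0100 → 000100 (still 4).

000100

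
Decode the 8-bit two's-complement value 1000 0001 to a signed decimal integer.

MSB is 1, so the value is negative.
Invert: 01111110. Add 1: 01111111 = 127. So the value is −127.

-127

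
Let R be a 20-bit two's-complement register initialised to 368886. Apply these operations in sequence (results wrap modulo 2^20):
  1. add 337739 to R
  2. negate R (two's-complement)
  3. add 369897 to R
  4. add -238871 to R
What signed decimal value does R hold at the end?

Start: R = 368886 = 01011010000011110110.
R = 368886 + 337739 = 706625; wraps to -341951 = 10101100100001000001
R = −(-341951) = 341951 = 01010011011110111111
R = 341951 + 369897 = 711848; wraps to -336728 = 10101101110010101000
R = -336728 + (-238871) = -575599; wraps to 472977 = 01110011011110010001

472977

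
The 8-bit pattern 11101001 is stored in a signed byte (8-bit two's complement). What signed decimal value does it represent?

MSB is 1, so the value is negative.
Invert: 00010110. Add 1: 00010111 = 23. So the value is −23.

-23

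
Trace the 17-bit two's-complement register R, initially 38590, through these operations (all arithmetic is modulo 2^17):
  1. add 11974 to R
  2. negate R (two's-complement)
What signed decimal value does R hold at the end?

Start: R = 38590 = 01001011010111110.
R = 38590 + 11974 = 50564 = 01100010110000100
R = −(50564) = -50564 = 10011101001111100

-50564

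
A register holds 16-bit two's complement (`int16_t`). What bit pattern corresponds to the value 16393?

0100000000001001

16393 is non-negative, so write it directly in 16 bits: 0100000000001001.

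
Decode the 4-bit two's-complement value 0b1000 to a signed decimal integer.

-8

MSB is 1, so the value is negative.
Invert: 0111. Add 1: 1000 = 8. So the value is −8.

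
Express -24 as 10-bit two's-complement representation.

|-24| = 24 = 0000011000 in 10 bits.
Invert the bits: 1111100111. Add 1: 1111101000.
Check: 1111101000 reads as 1000 − 1024 = -24.

1111101000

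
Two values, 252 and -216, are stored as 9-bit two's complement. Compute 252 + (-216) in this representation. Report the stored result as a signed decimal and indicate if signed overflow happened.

36; no overflow

252 → 011111100
-216 → 100101000
  011111100
+ 100101000
= 000100100  (discard carry-out 1)
Result 000100100: MSB = 0 → value 36.
Addends have opposite signs, so signed overflow cannot occur.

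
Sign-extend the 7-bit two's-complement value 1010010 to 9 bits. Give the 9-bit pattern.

MSB of 1010010 is 1; replicate it into the new high bits.
11|1010010 → 111010010 (still -46).

111010010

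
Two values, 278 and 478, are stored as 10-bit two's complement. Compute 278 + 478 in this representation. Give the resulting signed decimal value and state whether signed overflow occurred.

-268; overflow

278 → 0100010110
478 → 0111011110
  0100010110
+ 0111011110
= 1011110100
Result 1011110100: MSB = 1 → 756 − 1024 = -268.
Both addends are non-negative but the stored result is negative: signed overflow. The true value 278 + 478 = 756 lies outside [-512, 511].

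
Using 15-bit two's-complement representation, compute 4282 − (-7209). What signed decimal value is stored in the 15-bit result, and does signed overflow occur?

4282 → 001000010111010
-7209 → 110001111010111
Subtract via negate-and-add: invert 110001111010111 + 1 = 001110000101001 (i.e. 7209).
  001000010111010
+ 001110000101001
= 010110011100011
Result 010110011100011: MSB = 0 → value 11491.
Both addends (after negating the subtrahend) are non-negative and so is the stored result: no signed overflow.

11491; no overflow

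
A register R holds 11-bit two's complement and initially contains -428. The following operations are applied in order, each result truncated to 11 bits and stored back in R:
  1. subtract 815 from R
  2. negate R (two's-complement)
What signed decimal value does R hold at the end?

Start: R = -428 = 11001010100.
R = -428 − 815 = -1243; wraps to 805 = 01100100101
R = −(805) = -805 = 10011011011

-805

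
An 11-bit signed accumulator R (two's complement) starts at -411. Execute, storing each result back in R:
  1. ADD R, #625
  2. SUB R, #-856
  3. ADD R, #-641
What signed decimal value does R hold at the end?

429

Start: R = -411 = 11001100101.
R = -411 + 625 = 214 = 00011010110
R = 214 − (-856) = 1070; wraps to -978 = 10000101110
R = -978 + (-641) = -1619; wraps to 429 = 00110101101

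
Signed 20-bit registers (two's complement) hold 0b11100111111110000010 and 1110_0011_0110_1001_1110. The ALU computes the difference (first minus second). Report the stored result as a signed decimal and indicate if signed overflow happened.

18660; no overflow

0b11100111111110000010 → 11100111111110000010 = -98430 (signed)
1110_0011_0110_1001_1110 → 11100011011010011110 = -117090 (signed)
Subtract via negate-and-add: invert 11100011011010011110 + 1 = 00011100100101100010 (i.e. 117090).
  11100111111110000010
+ 00011100100101100010
= 00000100100011100100  (discard carry-out 1)
Result 00000100100011100100: MSB = 0 → value 18660.
Addends (after negating the subtrahend) have opposite signs, so signed overflow cannot occur.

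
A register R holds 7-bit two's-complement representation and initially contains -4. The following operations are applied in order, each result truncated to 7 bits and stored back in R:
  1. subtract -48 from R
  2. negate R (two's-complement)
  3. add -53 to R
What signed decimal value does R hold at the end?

Start: R = -4 = 1111100.
R = -4 − (-48) = 44 = 0101100
R = −(44) = -44 = 1010100
R = -44 + (-53) = -97; wraps to 31 = 0011111

31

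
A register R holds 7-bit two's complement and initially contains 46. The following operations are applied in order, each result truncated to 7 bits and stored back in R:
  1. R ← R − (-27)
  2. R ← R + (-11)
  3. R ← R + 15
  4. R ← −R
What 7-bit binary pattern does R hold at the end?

0110011

Start: R = 46 = 0101110.
R = 46 − (-27) = 73; wraps to -55 = 1001001
R = -55 + (-11) = -66; wraps to 62 = 0111110
R = 62 + 15 = 77; wraps to -51 = 1001101
R = −(-51) = 51 = 0110011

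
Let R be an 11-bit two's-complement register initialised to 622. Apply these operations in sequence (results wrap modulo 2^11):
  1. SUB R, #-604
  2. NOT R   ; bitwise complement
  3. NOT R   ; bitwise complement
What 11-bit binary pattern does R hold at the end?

Start: R = 622 = 01001101110.
R = 622 − (-604) = 1226; wraps to -822 = 10011001010
R = NOT 10011001010 = 01100110101 = 821
R = NOT 01100110101 = 10011001010 = -822

10011001010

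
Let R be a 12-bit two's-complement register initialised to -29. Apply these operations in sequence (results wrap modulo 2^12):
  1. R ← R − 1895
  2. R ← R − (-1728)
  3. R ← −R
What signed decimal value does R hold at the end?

196

Start: R = -29 = 111111100011.
R = -29 − 1895 = -1924 = 100001111100
R = -1924 − (-1728) = -196 = 111100111100
R = −(-196) = 196 = 000011000100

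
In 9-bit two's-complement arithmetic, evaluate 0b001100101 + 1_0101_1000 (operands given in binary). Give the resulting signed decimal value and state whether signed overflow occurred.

0b001100101 → 001100101 = 101 (signed)
1_0101_1000 → 101011000 = -168 (signed)
  001100101
+ 101011000
= 110111101
Result 110111101: MSB = 1 → 445 − 512 = -67.
Addends have opposite signs, so signed overflow cannot occur.

-67; no overflow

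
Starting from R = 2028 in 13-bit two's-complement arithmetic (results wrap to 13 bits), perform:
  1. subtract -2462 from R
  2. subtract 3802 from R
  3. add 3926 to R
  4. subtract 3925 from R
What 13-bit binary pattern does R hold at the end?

0001010110001

Start: R = 2028 = 0011111101100.
R = 2028 − (-2462) = 4490; wraps to -3702 = 1000110001010
R = -3702 − 3802 = -7504; wraps to 688 = 0001010110000
R = 688 + 3926 = 4614; wraps to -3578 = 1001000000110
R = -3578 − 3925 = -7503; wraps to 689 = 0001010110001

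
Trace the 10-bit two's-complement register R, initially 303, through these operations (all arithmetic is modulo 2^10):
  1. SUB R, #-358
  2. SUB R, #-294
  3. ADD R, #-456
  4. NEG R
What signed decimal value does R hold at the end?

Start: R = 303 = 0100101111.
R = 303 − (-358) = 661; wraps to -363 = 1010010101
R = -363 − (-294) = -69 = 1110111011
R = -69 + (-456) = -525; wraps to 499 = 0111110011
R = −(499) = -499 = 1000001101

-499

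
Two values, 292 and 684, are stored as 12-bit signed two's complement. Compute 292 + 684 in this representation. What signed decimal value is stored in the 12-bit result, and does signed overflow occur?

976; no overflow

292 → 000100100100
684 → 001010101100
  000100100100
+ 001010101100
= 001111010000
Result 001111010000: MSB = 0 → value 976.
Both addends are non-negative and so is the stored result: no signed overflow.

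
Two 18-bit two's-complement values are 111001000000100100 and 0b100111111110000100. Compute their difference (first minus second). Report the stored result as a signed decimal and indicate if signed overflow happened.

69792; no overflow

111001000000100100 = -28636 (signed)
0b100111111110000100 → 100111111110000100 = -98428 (signed)
Subtract via negate-and-add: invert 100111111110000100 + 1 = 011000000001111100 (i.e. 98428).
  111001000000100100
+ 011000000001111100
= 010001000010100000  (discard carry-out 1)
Result 010001000010100000: MSB = 0 → value 69792.
Addends (after negating the subtrahend) have opposite signs, so signed overflow cannot occur.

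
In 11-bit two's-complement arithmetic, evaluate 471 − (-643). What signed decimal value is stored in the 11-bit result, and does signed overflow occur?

471 → 00111010111
-643 → 10101111101
Subtract via negate-and-add: invert 10101111101 + 1 = 01010000011 (i.e. 643).
  00111010111
+ 01010000011
= 10001011010
Result 10001011010: MSB = 1 → 1114 − 2048 = -934.
Both addends (after negating the subtrahend) are non-negative but the stored result is negative: signed overflow. The true value 471 − (-643) = 1114 lies outside [-1024, 1023].

-934; overflow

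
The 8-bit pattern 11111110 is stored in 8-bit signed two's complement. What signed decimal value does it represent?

-2

MSB is 1, so the value is negative.
Unsigned reading: 254. Subtract 2^8 = 256: 254 − 256 = -2.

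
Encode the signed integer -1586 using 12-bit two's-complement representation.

|-1586| = 1586 = 011000110010 in 12 bits.
Invert the bits: 100111001101. Add 1: 100111001110.
Check: 100111001110 reads as 2510 − 4096 = -1586.

100111001110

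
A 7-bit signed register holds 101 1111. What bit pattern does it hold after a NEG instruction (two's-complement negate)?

0100001

Invert: 0100000. Add 1: 0100001.
Check: 1011111 = -33, 0100001 = 33.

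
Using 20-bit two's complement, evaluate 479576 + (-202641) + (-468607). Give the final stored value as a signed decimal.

479576 + (-202641) = 276935 (01000011100111000111)
276935 + (-468607) = -191672 (11010001001101001000)

-191672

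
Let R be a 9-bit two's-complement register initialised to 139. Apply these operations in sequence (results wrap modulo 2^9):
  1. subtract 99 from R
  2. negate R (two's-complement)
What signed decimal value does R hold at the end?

Start: R = 139 = 010001011.
R = 139 − 99 = 40 = 000101000
R = −(40) = -40 = 111011000

-40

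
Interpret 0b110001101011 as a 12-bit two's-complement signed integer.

MSB is 1, so the value is negative.
Invert: 001110010100. Add 1: 001110010101 = 917. So the value is −917.

-917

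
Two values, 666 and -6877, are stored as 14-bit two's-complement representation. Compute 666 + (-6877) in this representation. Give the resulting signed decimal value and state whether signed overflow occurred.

-6211; no overflow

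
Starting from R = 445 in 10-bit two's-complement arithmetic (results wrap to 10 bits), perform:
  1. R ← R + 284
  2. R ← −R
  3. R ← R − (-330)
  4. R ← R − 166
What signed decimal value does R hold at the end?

459

Start: R = 445 = 0110111101.
R = 445 + 284 = 729; wraps to -295 = 1011011001
R = −(-295) = 295 = 0100100111
R = 295 − (-330) = 625; wraps to -399 = 1001110001
R = -399 − 166 = -565; wraps to 459 = 0111001011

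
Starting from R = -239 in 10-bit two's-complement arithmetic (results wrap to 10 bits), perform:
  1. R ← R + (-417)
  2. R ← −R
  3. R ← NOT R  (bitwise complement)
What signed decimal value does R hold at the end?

Start: R = -239 = 1100010001.
R = -239 + (-417) = -656; wraps to 368 = 0101110000
R = −(368) = -368 = 1010010000
R = NOT 1010010000 = 0101101111 = 367

367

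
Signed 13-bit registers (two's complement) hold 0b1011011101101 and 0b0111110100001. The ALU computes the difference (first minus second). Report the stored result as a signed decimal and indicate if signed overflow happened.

0b1011011101101 → 1011011101101 = -2323 (signed)
0b0111110100001 → 0111110100001 = 4001 (signed)
Subtract via negate-and-add: invert 0111110100001 + 1 = 1000001011111 (i.e. -4001).
  1011011101101
+ 1000001011111
= 0011101001100  (discard carry-out 1)
Result 0011101001100: MSB = 0 → value 1868.
Both addends (after negating the subtrahend) are negative but the stored result is non-negative: signed overflow. The true value -2323 − 4001 = -6324 lies outside [-4096, 4095].

1868; overflow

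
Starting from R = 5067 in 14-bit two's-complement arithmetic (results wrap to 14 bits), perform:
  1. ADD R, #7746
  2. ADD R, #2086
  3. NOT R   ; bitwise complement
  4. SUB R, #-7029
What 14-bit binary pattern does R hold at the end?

10000101000001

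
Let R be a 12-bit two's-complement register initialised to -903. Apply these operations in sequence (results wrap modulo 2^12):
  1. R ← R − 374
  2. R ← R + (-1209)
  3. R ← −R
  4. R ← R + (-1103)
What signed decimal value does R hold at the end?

1383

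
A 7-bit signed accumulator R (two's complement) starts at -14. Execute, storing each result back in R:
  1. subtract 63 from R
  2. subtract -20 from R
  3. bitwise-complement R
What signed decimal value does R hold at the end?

56

Start: R = -14 = 1110010.
R = -14 − 63 = -77; wraps to 51 = 0110011
R = 51 − (-20) = 71; wraps to -57 = 1000111
R = NOT 1000111 = 0111000 = 56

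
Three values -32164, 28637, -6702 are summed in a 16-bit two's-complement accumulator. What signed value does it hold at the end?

-32164 + 28637 = -3527 (1111001000111001)
-3527 + (-6702) = -10229 (1101100000001011)

-10229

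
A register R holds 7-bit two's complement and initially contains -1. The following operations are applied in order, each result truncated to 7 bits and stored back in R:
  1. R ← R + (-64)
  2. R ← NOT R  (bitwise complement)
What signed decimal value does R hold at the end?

-64

Start: R = -1 = 1111111.
R = -1 + (-64) = -65; wraps to 63 = 0111111
R = NOT 0111111 = 1000000 = -64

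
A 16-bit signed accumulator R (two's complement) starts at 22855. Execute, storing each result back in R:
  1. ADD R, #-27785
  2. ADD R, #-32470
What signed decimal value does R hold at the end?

Start: R = 22855 = 0101100101000111.
R = 22855 + (-27785) = -4930 = 1110110010111110
R = -4930 + (-32470) = -37400; wraps to 28136 = 0110110111101000

28136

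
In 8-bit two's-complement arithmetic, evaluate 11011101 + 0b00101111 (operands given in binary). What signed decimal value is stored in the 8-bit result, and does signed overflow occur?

12; no overflow

11011101 = -35 (signed)
0b00101111 → 00101111 = 47 (signed)
  11011101
+ 00101111
= 00001100  (discard carry-out 1)
Result 00001100: MSB = 0 → value 12.
Addends have opposite signs, so signed overflow cannot occur.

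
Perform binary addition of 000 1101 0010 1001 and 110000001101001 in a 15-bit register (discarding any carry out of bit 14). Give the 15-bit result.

  000110100101001
+ 110000001101001
= 110110110010010

110110110010010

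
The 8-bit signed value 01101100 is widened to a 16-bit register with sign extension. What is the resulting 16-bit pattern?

MSB of 01101100 is 0; replicate it into the new high bits.
00000000|01101100 → 0000000001101100 (still 108).

0000000001101100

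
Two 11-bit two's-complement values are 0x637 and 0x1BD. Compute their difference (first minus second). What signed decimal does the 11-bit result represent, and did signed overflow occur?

-902; no overflow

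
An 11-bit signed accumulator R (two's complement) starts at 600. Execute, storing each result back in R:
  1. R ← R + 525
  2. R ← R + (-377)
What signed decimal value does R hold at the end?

748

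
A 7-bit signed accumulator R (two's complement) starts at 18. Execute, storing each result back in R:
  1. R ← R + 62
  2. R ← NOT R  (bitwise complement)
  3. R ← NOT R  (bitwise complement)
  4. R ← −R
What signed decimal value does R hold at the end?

48

Start: R = 18 = 0010010.
R = 18 + 62 = 80; wraps to -48 = 1010000
R = NOT 1010000 = 0101111 = 47
R = NOT 0101111 = 1010000 = -48
R = −(-48) = 48 = 0110000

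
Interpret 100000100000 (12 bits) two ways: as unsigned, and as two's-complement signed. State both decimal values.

unsigned = 2080, signed = -2016

Unsigned: 100000100000 = 2080.
Signed: MSB=1 → 2080 − 4096 = -2016.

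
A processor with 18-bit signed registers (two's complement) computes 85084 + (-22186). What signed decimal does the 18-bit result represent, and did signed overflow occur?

62898; no overflow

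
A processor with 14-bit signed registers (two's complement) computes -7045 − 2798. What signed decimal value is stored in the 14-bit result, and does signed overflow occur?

-7045 → 10010001111011
2798 → 00101011101110
Subtract via negate-and-add: invert 00101011101110 + 1 = 11010100010010 (i.e. -2798).
  10010001111011
+ 11010100010010
= 01100110001101  (discard carry-out 1)
Result 01100110001101: MSB = 0 → value 6541.
Both addends (after negating the subtrahend) are negative but the stored result is non-negative: signed overflow. The true value -7045 − 2798 = -9843 lies outside [-8192, 8191].

6541; overflow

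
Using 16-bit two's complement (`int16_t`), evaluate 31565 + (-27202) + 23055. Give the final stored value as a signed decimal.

27418

31565 + (-27202) = 4363 (0001000100001011)
4363 + 23055 = 27418 (0110101100011010)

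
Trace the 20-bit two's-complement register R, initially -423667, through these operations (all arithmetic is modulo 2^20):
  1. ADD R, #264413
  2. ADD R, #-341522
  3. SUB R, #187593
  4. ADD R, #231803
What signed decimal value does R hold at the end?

-456566

Start: R = -423667 = 10011000100100001101.
R = -423667 + 264413 = -159254 = 11011001000111101010
R = -159254 + (-341522) = -500776 = 10000101101111011000
R = -500776 − 187593 = -688369; wraps to 360207 = 01010111111100001111
R = 360207 + 231803 = 592010; wraps to -456566 = 10010000100010001010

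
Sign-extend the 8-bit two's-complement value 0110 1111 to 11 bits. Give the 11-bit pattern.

00001101111

MSB of 01101111 is 0; replicate it into the new high bits.
000|01101111 → 00001101111 (still 111).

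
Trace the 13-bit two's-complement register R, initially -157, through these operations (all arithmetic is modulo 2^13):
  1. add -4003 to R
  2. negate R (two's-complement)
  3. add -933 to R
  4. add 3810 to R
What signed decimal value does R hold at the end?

Start: R = -157 = 1111101100011.
R = -157 + (-4003) = -4160; wraps to 4032 = 0111111000000
R = −(4032) = -4032 = 1000001000000
R = -4032 + (-933) = -4965; wraps to 3227 = 0110010011011
R = 3227 + 3810 = 7037; wraps to -1155 = 1101101111101

-1155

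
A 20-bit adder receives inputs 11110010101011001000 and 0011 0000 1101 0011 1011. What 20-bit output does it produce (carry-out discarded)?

  11110010101011001000
+ 00110000110100111011
= 00100011100000000011  (discard carry-out 1)

00100011100000000011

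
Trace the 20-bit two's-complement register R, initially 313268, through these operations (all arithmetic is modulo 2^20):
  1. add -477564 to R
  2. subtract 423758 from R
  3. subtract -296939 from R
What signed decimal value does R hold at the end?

-291115

Start: R = 313268 = 01001100011110110100.
R = 313268 + (-477564) = -164296 = 11010111111000111000
R = -164296 − 423758 = -588054; wraps to 460522 = 01110000011011101010
R = 460522 − (-296939) = 757461; wraps to -291115 = 10111000111011010101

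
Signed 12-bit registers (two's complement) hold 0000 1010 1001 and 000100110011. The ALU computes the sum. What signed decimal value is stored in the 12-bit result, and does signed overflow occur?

0000 1010 1001 → 000010101001 = 169 (signed)
000100110011 = 307 (signed)
  000010101001
+ 000100110011
= 000111011100
Result 000111011100: MSB = 0 → value 476.
Both addends are non-negative and so is the stored result: no signed overflow.

476; no overflow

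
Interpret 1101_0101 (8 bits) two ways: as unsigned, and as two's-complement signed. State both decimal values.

unsigned = 213, signed = -43

Unsigned: 11010101 = 213.
Signed: MSB=1 → 213 − 256 = -43.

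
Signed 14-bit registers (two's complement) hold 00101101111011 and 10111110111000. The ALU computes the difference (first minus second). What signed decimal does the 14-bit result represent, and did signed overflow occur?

00101101111011 = 2939 (signed)
10111110111000 = -4168 (signed)
Subtract via negate-and-add: invert 10111110111000 + 1 = 01000001001000 (i.e. 4168).
  00101101111011
+ 01000001001000
= 01101111000011
Result 01101111000011: MSB = 0 → value 7107.
Both addends (after negating the subtrahend) are non-negative and so is the stored result: no signed overflow.

7107; no overflow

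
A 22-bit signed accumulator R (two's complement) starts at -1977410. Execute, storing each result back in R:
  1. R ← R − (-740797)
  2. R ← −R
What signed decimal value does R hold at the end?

1236613

Start: R = -1977410 = 1000011101001110111110.
R = -1977410 − (-740797) = -1236613 = 1011010010000101111011
R = −(-1236613) = 1236613 = 0100101101111010000101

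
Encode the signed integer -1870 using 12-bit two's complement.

|-1870| = 1870 = 011101001110 in 12 bits.
Invert the bits: 100010110001. Add 1: 100010110010.

100010110010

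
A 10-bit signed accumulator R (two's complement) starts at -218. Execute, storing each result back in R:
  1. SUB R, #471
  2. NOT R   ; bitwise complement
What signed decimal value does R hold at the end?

-336

Start: R = -218 = 1100100110.
R = -218 − 471 = -689; wraps to 335 = 0101001111
R = NOT 0101001111 = 1010110000 = -336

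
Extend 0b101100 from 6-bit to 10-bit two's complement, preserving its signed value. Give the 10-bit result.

MSB of 101100 is 1; replicate it into the new high bits.
1111|101100 → 1111101100 (still -20).

1111101100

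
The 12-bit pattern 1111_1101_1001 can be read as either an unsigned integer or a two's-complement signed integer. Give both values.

unsigned = 4057, signed = -39

Unsigned: 111111011001 = 4057.
Signed: MSB=1 → 4057 − 4096 = -39.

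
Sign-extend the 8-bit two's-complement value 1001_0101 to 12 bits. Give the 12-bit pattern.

111110010101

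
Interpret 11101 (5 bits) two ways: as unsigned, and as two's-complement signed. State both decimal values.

Unsigned: 11101 = 29.
Signed: MSB=1 → 29 − 32 = -3.

unsigned = 29, signed = -3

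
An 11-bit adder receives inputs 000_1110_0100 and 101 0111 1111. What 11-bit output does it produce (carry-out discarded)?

11001100011

  00011100100
+ 10101111111
= 11001100011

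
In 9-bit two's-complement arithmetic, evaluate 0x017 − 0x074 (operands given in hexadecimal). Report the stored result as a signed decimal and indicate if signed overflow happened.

0x017 = 000010111 = 23 (signed)
0x074 = 001110100 = 116 (signed)
Subtract via negate-and-add: invert 001110100 + 1 = 110001100 (i.e. -116).
  000010111
+ 110001100
= 110100011
Result 110100011: MSB = 1 → 419 − 512 = -93.
Addends (after negating the subtrahend) have opposite signs, so signed overflow cannot occur.

-93; no overflow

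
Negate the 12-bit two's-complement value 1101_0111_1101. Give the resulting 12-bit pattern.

Invert: 001010000010. Add 1: 001010000011.

001010000011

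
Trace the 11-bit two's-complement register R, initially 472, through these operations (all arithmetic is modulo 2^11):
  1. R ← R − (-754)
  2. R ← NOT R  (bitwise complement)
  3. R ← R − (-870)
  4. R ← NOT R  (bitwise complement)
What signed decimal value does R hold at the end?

Start: R = 472 = 00111011000.
R = 472 − (-754) = 1226; wraps to -822 = 10011001010
R = NOT 10011001010 = 01100110101 = 821
R = 821 − (-870) = 1691; wraps to -357 = 11010011011
R = NOT 11010011011 = 00101100100 = 356

356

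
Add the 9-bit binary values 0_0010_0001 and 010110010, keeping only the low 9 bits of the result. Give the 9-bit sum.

  000100001
+ 010110010
= 011010011

011010011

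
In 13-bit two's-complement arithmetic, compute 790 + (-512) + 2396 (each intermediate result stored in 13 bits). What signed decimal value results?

790 + (-512) = 278 (0000100010110)
278 + 2396 = 2674 (0101001110010)

2674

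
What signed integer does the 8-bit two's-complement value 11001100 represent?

-52

MSB is 1, so the value is negative.
Invert: 00110011. Add 1: 00110100 = 52. So the value is −52.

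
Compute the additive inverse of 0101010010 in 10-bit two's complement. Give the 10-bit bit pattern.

Invert: 1010101101. Add 1: 1010101110.
Check: 0101010010 = 338, 1010101110 = -338.

1010101110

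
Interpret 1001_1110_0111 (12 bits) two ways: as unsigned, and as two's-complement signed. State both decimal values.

unsigned = 2535, signed = -1561

Unsigned: 100111100111 = 2535.
Signed: MSB=1 → 2535 − 4096 = -1561.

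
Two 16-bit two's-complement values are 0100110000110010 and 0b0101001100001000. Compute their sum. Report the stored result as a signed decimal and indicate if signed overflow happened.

0100110000110010 = 19506 (signed)
0b0101001100001000 → 0101001100001000 = 21256 (signed)
  0100110000110010
+ 0101001100001000
= 1001111100111010
Result 1001111100111010: MSB = 1 → 40762 − 65536 = -24774.
Both addends are non-negative but the stored result is negative: signed overflow. The true value 19506 + 21256 = 40762 lies outside [-32768, 32767].

-24774; overflow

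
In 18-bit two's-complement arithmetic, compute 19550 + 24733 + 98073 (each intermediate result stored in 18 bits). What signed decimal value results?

19550 + 24733 = 44283 (001010110011111011)
44283 + 98073 = 142356 → wraps to -119788 (100010110000010100)

-119788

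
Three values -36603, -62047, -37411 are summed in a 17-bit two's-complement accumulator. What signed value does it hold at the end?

-36603 + (-62047) = -98650 → wraps to 32422 (00111111010100110)
32422 + (-37411) = -4989 (11110110010000011)

-4989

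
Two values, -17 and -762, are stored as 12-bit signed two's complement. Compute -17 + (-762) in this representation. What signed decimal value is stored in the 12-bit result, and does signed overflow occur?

-17 → 111111101111
-762 → 110100000110
  111111101111
+ 110100000110
= 110011110101  (discard carry-out 1)
Result 110011110101: MSB = 1 → 3317 − 4096 = -779.
Both addends are negative and so is the stored result: no signed overflow.

-779; no overflow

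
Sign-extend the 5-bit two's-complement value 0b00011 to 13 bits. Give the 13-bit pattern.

0000000000011

MSB of 00011 is 0; replicate it into the new high bits.
00000000|00011 → 0000000000011 (still 3).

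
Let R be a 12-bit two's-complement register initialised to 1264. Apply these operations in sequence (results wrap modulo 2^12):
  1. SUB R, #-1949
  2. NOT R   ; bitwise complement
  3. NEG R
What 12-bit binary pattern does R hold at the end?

110010001110

Start: R = 1264 = 010011110000.
R = 1264 − (-1949) = 3213; wraps to -883 = 110010001101
R = NOT 110010001101 = 001101110010 = 882
R = −(882) = -882 = 110010001110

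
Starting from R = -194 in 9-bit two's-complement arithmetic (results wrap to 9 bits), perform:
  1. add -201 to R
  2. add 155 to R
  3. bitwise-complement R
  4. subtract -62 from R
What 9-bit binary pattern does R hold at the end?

100101101

Start: R = -194 = 100111110.
R = -194 + (-201) = -395; wraps to 117 = 001110101
R = 117 + 155 = 272; wraps to -240 = 100010000
R = NOT 100010000 = 011101111 = 239
R = 239 − (-62) = 301; wraps to -211 = 100101101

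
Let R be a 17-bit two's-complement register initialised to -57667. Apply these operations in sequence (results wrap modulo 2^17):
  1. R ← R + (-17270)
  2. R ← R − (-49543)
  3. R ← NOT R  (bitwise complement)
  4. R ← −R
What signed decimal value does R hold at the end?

-25393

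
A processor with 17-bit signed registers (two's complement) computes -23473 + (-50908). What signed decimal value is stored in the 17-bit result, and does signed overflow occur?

56691; overflow

-23473 → 11010010001001111
-50908 → 10011100100100100
  11010010001001111
+ 10011100100100100
= 01101110101110011  (discard carry-out 1)
Result 01101110101110011: MSB = 0 → value 56691.
Both addends are negative but the stored result is non-negative: signed overflow. The true value -23473 + (-50908) = -74381 lies outside [-65536, 65535].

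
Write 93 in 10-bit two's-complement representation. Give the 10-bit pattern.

0001011101

93 is non-negative, so write it directly in 10 bits: 0001011101.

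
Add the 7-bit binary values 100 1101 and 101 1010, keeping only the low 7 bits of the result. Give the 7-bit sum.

0100111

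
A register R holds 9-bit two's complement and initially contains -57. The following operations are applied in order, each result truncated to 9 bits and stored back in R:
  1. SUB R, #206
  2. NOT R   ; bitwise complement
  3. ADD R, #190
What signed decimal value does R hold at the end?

Start: R = -57 = 111000111.
R = -57 − 206 = -263; wraps to 249 = 011111001
R = NOT 011111001 = 100000110 = -250
R = -250 + 190 = -60 = 111000100

-60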